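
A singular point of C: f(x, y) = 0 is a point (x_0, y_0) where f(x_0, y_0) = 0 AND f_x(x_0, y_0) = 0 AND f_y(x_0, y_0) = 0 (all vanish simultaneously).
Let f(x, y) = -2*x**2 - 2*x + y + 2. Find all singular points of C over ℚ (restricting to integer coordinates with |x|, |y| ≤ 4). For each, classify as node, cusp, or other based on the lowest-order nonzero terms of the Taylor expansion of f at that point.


No singular points in the scanned grid; C is smooth there.

Compute partial derivatives:
  f_x = -4*x - 2.
  f_y = 1.
f_y = 1 is a nonzero constant, so f_y never vanishes: no point (x, y) can satisfy f = f_x = f_y = 0. In particular no (x, y) ∈ {−4, ..., 4}² is singular; the curve is smooth.


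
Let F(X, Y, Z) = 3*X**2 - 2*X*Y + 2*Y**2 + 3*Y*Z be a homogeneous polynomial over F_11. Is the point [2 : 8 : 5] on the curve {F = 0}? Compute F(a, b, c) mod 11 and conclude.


F(2,8,5) ≡ 8 (mod 11); P is NOT on the curve.

Evaluate F(2, 8, 5) term-by-term (mod 11).
  3*X**2 ↦ 3·4·1·1 = 12
  -2*X*Y ↦ -2·2·8·1 = -32
  2*Y**2 ↦ 2·1·64·1 = 128
  3*Y*Z ↦ 3·1·8·5 = 120
Sum: F(2, 8, 5) = (12) + (-32) + (128) + (120) = 228.
Reducing mod 11: 228 ≡ 8 (mod 11).
Since F(a, b, c) ≡ 8 ≠ 0 (mod 11), P does NOT lie on the curve.


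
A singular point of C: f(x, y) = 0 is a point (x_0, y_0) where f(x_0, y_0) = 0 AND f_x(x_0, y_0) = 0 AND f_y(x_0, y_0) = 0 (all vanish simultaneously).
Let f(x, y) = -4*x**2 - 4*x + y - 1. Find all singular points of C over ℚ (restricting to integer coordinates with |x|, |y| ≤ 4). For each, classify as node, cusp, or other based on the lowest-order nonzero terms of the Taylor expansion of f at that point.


No singular points in the scanned grid; C is smooth there.

Compute partial derivatives:
  f_x = -8*x - 4.
  f_y = 1.
f_y = 1 is a nonzero constant, so f_y never vanishes: no point (x, y) can satisfy f = f_x = f_y = 0. In particular no (x, y) ∈ {−4, ..., 4}² is singular; the curve is smooth.


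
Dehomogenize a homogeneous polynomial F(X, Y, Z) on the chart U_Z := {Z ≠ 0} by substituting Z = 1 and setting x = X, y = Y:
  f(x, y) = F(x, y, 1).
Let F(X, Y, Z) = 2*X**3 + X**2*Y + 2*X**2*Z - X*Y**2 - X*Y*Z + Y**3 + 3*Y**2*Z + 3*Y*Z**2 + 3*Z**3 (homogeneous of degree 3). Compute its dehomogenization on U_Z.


f(x, y) = 2*x**3 + x**2*y + 2*x**2 - x*y**2 - x*y + y**3 + 3*y**2 + 3*y + 3

On U_Z we set Z = 1. Each monomial c·X^i·Y^j·Z^k in F becomes c·x^i·y^j·1^k = c·x^i·y^j.
Substituting Z = 1: F(X, Y, 1) = 2*x**3 + x**2*y + 2*x**2 - x*y**2 - x*y + y**3 + 3*y**2 + 3*y + 3.
Note: deg(f) ≤ deg(F) = 3; strict inequality happens when F is divisible by Z (lost terms).


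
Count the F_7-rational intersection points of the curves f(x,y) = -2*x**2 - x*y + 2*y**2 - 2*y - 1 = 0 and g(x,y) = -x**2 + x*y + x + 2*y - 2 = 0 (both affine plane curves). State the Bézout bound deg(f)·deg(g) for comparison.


Common zeros: ∅; count = 0; Bézout bound = 4.

deg(f) = 2, deg(g) = 2, so Bézout bound = 4.
Scan x ∈ F_7. For each x, list the y ∈ F_7 with f(x, y) ≡ 0 and those with g(x, y) ≡ 0 (mod 7); the common zeros in that column are the intersection.
  x = 0: f ≡ 0 at y ∈ ∅; g ≡ 0 at y ∈ {1}; common: ∅.
  x = 1: f ≡ 0 at y ∈ ∅; g ≡ 0 at y ∈ {3}; common: ∅.
  x = 2: f ≡ 0 at y ∈ {4, 5}; g ≡ 0 at y ∈ {1}; common: ∅.
  x = 3: f ≡ 0 at y ∈ {2, 4}; g ≡ 0 at y ∈ {3}; common: ∅.
  x = 4: f ≡ 0 at y ∈ ∅; g ≡ 0 at y ∈ {0}; common: ∅.
  x = 5: f ≡ 0 at y ∈ {1, 6}; g ≡ 0 at y ∈ ∅; common: ∅.
  x = 6: f ≡ 0 at y ∈ {5, 6}; g ≡ 0 at y ∈ {4}; common: ∅.
Collecting: common zeros = ∅, so the count is 0.
Comparison with the Bézout bound: 0 ≤ 4 = deg(f)·deg(g), as expected for curves with no common component (the affine F_7-count falls short of the bound because intersections may lie at infinity, over extension fields, or carry multiplicity).


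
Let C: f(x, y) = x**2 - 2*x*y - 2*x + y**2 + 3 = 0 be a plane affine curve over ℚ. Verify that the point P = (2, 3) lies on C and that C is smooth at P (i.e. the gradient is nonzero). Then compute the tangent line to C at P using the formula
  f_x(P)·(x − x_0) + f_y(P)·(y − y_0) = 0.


Tangent line at P: -4*x + 2*y + 2 = 0.

Step 1: f(2, 3) = 0, so P lies on C.
Step 2: partial derivatives
  f_x(x, y) = 2*x - 2*y - 2, f_y(x, y) = -2*x + 2*y.
  f_x(P) = -4, f_y(P) = 2 (gradient nonzero, so P is smooth).
Step 3: tangent line at P: -4·(x − 2) + 2·(y − 3) = 0.
Expanding: -4*x + 2*y + 2 = 0.


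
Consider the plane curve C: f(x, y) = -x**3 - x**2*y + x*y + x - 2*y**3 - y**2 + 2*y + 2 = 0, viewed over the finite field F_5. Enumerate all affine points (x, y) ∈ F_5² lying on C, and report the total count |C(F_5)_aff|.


Affine F_5-points: {(0, 3), (1, 3), (3, 2)}; count = 3.

For each of the 25 pairs (x, y) ∈ F_5², evaluate f(x, y) mod 5. Record the zeros.
  x = 0: [0↦2, 1↦1, 2↦1, 3↦0, 4↦1]  zeros at y ∈ {3}
  x = 1: [0↦2, 1↦1, 2↦1, 3↦0, 4↦1]  zeros at y ∈ {3}
  x = 2: [0↦1, 1↦3, 2↦1, 3↦3, 4↦2]  zeros at y ∈ ∅
  x = 3: [0↦3, 1↦1, 2↦0, 3↦3, 4↦3]  zeros at y ∈ {2}
  x = 4: [0↦2, 1↦4, 2↦2, 3↦4, 4↦3]  zeros at y ∈ ∅
Collecting zeros: affine points = {(0, 3), (1, 3), (3, 2)}.
Total count |C(F_5)_aff| = 3.


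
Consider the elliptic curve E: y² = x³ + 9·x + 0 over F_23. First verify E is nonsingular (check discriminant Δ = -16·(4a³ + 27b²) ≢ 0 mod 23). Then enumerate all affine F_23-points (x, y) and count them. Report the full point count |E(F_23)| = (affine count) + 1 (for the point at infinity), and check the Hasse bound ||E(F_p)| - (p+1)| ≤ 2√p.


Affine points = {(0, 0), (2, 7), (2, 16), (3, 10), (3, 13), (4, 10), (4, 13), (5, 3), (5, 20), (8, 3), (8, 20), (10, 3), (10, 20), (11, 2), (11, 21), (14, 8), (14, 15), (16, 10), (16, 13), (17, 11), (17, 12), (22, 6), (22, 17)}; affine count = 23; |E(F_23)| = 24.

Discriminant check: Δ ∝ 4a³ + 27b² = 4·9³ + 27·0² = 4·729 + 27·0 ≡ 18 (mod 23). Nonzero ⇒ E is nonsingular.
For each x ∈ F_23, compute rhs = x³ + 9·x + 0 mod 23, then count y ∈ F_23 with y² ≡ rhs.
  x = 0: rhs = 0, matching y values: 0 (1 points).
  x = 1: rhs = 10, matching y values: none (0 points).
  x = 2: rhs = 3, matching y values: 7, 16 (2 points).
  x = 3: rhs = 8, matching y values: 10, 13 (2 points).
  x = 4: rhs = 8, matching y values: 10, 13 (2 points).
  x = 5: rhs = 9, matching y values: 3, 20 (2 points).
  x = 6: rhs = 17, matching y values: none (0 points).
  x = 7: rhs = 15, matching y values: none (0 points).
  x = 8: rhs = 9, matching y values: 3, 20 (2 points).
  x = 9: rhs = 5, matching y values: none (0 points).
  x = 10: rhs = 9, matching y values: 3, 20 (2 points).
  x = 11: rhs = 4, matching y values: 2, 21 (2 points).
  x = 12: rhs = 19, matching y values: none (0 points).
  x = 13: rhs = 14, matching y values: none (0 points).
  x = 14: rhs = 18, matching y values: 8, 15 (2 points).
  x = 15: rhs = 14, matching y values: none (0 points).
  x = 16: rhs = 8, matching y values: 10, 13 (2 points).
  x = 17: rhs = 6, matching y values: 11, 12 (2 points).
  x = 18: rhs = 14, matching y values: none (0 points).
  x = 19: rhs = 15, matching y values: none (0 points).
  x = 20: rhs = 15, matching y values: none (0 points).
  x = 21: rhs = 20, matching y values: none (0 points).
  x = 22: rhs = 13, matching y values: 6, 17 (2 points).
Total affine count: 23.
Full point count |E(F_23)| = 23 + 1 = 24.
Hasse bound: |24 − (23+1)| = |0| = 0 ≤ 2√23 ≈ 9.5917 ✓.


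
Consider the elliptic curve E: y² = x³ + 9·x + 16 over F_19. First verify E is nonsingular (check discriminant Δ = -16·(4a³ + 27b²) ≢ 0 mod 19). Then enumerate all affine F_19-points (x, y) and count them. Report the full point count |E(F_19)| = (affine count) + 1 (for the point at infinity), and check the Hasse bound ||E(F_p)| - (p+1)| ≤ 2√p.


Affine points = {(0, 4), (0, 15), (1, 8), (1, 11), (2, 2), (2, 17), (6, 1), (6, 18), (7, 2), (7, 17), (8, 7), (8, 12), (9, 3), (9, 16), (10, 2), (10, 17), (12, 3), (12, 16), (14, 6), (14, 13), (15, 7), (15, 12), (16, 0), (17, 3), (17, 16), (18, 5), (18, 14)}; affine count = 27; |E(F_19)| = 28.

Discriminant check: Δ ∝ 4a³ + 27b² = 4·9³ + 27·16² = 4·729 + 27·256 ≡ 5 (mod 19). Nonzero ⇒ E is nonsingular.
For each x ∈ F_19, compute rhs = x³ + 9·x + 16 mod 19, then count y ∈ F_19 with y² ≡ rhs.
  x = 0: rhs = 16, matching y values: 4, 15 (2 points).
  x = 1: rhs = 7, matching y values: 8, 11 (2 points).
  x = 2: rhs = 4, matching y values: 2, 17 (2 points).
  x = 3: rhs = 13, matching y values: none (0 points).
  x = 4: rhs = 2, matching y values: none (0 points).
  x = 5: rhs = 15, matching y values: none (0 points).
  x = 6: rhs = 1, matching y values: 1, 18 (2 points).
  x = 7: rhs = 4, matching y values: 2, 17 (2 points).
  x = 8: rhs = 11, matching y values: 7, 12 (2 points).
  x = 9: rhs = 9, matching y values: 3, 16 (2 points).
  x = 10: rhs = 4, matching y values: 2, 17 (2 points).
  x = 11: rhs = 2, matching y values: none (0 points).
  x = 12: rhs = 9, matching y values: 3, 16 (2 points).
  x = 13: rhs = 12, matching y values: none (0 points).
  x = 14: rhs = 17, matching y values: 6, 13 (2 points).
  x = 15: rhs = 11, matching y values: 7, 12 (2 points).
  x = 16: rhs = 0, matching y values: 0 (1 points).
  x = 17: rhs = 9, matching y values: 3, 16 (2 points).
  x = 18: rhs = 6, matching y values: 5, 14 (2 points).
Total affine count: 27.
Full point count |E(F_19)| = 27 + 1 = 28.
Hasse bound: |28 − (19+1)| = |8| = 8 ≤ 2√19 ≈ 8.7178 ✓.


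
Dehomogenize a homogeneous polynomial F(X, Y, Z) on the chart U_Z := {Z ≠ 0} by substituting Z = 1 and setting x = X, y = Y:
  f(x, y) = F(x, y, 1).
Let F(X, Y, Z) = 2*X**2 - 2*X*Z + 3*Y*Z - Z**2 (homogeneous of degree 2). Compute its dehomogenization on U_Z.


f(x, y) = 2*x**2 - 2*x + 3*y - 1

On U_Z we set Z = 1. Each monomial c·X^i·Y^j·Z^k in F becomes c·x^i·y^j·1^k = c·x^i·y^j.
Substituting Z = 1: F(X, Y, 1) = 2*x**2 - 2*x + 3*y - 1.
Note: deg(f) ≤ deg(F) = 2; strict inequality happens when F is divisible by Z (lost terms).


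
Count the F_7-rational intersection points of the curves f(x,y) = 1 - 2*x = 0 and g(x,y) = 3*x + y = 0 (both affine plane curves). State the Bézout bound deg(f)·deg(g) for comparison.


Common zeros: {(4, 2)}; count = 1; Bézout bound = 1.

deg(f) = 1, deg(g) = 1, so Bézout bound = 1.
Scan x ∈ F_7. For each x, list the y ∈ F_7 with f(x, y) ≡ 0 and those with g(x, y) ≡ 0 (mod 7); the common zeros in that column are the intersection.
  x = 0: f ≡ 0 at y ∈ ∅; g ≡ 0 at y ∈ {0}; common: ∅.
  x = 1: f ≡ 0 at y ∈ ∅; g ≡ 0 at y ∈ {4}; common: ∅.
  x = 2: f ≡ 0 at y ∈ ∅; g ≡ 0 at y ∈ {1}; common: ∅.
  x = 3: f ≡ 0 at y ∈ ∅; g ≡ 0 at y ∈ {5}; common: ∅.
  x = 4: f ≡ 0 at y ∈ {0, 1, 2, 3, 4, 5, 6}; g ≡ 0 at y ∈ {2}; common: {2}.
  x = 5: f ≡ 0 at y ∈ ∅; g ≡ 0 at y ∈ {6}; common: ∅.
  x = 6: f ≡ 0 at y ∈ ∅; g ≡ 0 at y ∈ {3}; common: ∅.
Collecting: common zeros = {(4, 2)}, so the count is 1.
Comparison with the Bézout bound: 1 ≤ 1 = deg(f)·deg(g), as expected for curves with no common component (the bound is attained).


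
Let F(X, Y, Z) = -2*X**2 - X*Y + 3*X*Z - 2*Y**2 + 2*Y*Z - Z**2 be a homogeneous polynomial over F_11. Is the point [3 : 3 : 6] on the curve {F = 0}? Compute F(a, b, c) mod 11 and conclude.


F(3,3,6) ≡ 9 (mod 11); P is NOT on the curve.

Evaluate F(3, 3, 6) term-by-term (mod 11).
  -2*X**2 ↦ -2·9·1·1 = -18
  -X*Y ↦ -1·3·3·1 = -9
  3*X*Z ↦ 3·3·1·6 = 54
  -2*Y**2 ↦ -2·1·9·1 = -18
  2*Y*Z ↦ 2·1·3·6 = 36
  -Z**2 ↦ -1·1·1·36 = -36
Sum: F(3, 3, 6) = (-18) + (-9) + (54) + (-18) + (36) + (-36) = 9.
Reducing mod 11: 9 ≡ 9 (mod 11).
Since F(a, b, c) ≡ 9 ≠ 0 (mod 11), P does NOT lie on the curve.


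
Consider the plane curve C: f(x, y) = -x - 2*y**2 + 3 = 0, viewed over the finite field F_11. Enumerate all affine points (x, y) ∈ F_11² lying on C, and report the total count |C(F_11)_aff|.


Affine F_11-points: {(1, 1), (1, 10), (3, 0), (4, 4), (4, 7), (6, 2), (6, 9), (7, 3), (7, 8), (8, 5), (8, 6)}; count = 11.

For each of the 121 pairs (x, y) ∈ F_11², evaluate f(x, y) mod 11. Record the zeros.
  x = 0: [0↦3, 1↦1, 2↦6, 3↦7, 4↦4, 5↦8, 6↦8, 7↦4, 8↦7, 9↦6, 10↦1]  zeros at y ∈ ∅
  x = 1: [0↦2, 1↦0, 2↦5, 3↦6, 4↦3, 5↦7, 6↦7, 7↦3, 8↦6, 9↦5, 10↦0]  zeros at y ∈ {1, 10}
  x = 2: [0↦1, 1↦10, 2↦4, 3↦5, 4↦2, 5↦6, 6↦6, 7↦2, 8↦5, 9↦4, 10↦10]  zeros at y ∈ ∅
  x = 3: [0↦0, 1↦9, 2↦3, 3↦4, 4↦1, 5↦5, 6↦5, 7↦1, 8↦4, 9↦3, 10↦9]  zeros at y ∈ {0}
  x = 4: [0↦10, 1↦8, 2↦2, 3↦3, 4↦0, 5↦4, 6↦4, 7↦0, 8↦3, 9↦2, 10↦8]  zeros at y ∈ {4, 7}
  x = 5: [0↦9, 1↦7, 2↦1, 3↦2, 4↦10, 5↦3, 6↦3, 7↦10, 8↦2, 9↦1, 10↦7]  zeros at y ∈ ∅
  x = 6: [0↦8, 1↦6, 2↦0, 3↦1, 4↦9, 5↦2, 6↦2, 7↦9, 8↦1, 9↦0, 10↦6]  zeros at y ∈ {2, 9}
  x = 7: [0↦7, 1↦5, 2↦10, 3↦0, 4↦8, 5↦1, 6↦1, 7↦8, 8↦0, 9↦10, 10↦5]  zeros at y ∈ {3, 8}
  x = 8: [0↦6, 1↦4, 2↦9, 3↦10, 4↦7, 5↦0, 6↦0, 7↦7, 8↦10, 9↦9, 10↦4]  zeros at y ∈ {5, 6}
  x = 9: [0↦5, 1↦3, 2↦8, 3↦9, 4↦6, 5↦10, 6↦10, 7↦6, 8↦9, 9↦8, 10↦3]  zeros at y ∈ ∅
  x = 10: [0↦4, 1↦2, 2↦7, 3↦8, 4↦5, 5↦9, 6↦9, 7↦5, 8↦8, 9↦7, 10↦2]  zeros at y ∈ ∅
Collecting zeros: affine points = {(1, 1), (1, 10), (3, 0), (4, 4), (4, 7), (6, 2), (6, 9), (7, 3), (7, 8), (8, 5), (8, 6)}.
Total count |C(F_11)_aff| = 11.


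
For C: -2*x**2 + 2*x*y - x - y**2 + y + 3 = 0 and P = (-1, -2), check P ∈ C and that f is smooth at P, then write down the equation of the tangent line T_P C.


Tangent line at P: -x + 3*y + 5 = 0.

Step 1: f(-1, -2) = 0, so P lies on C.
Step 2: partial derivatives
  f_x(x, y) = -4*x + 2*y - 1, f_y(x, y) = 2*x - 2*y + 1.
  f_x(P) = -1, f_y(P) = 3 (gradient nonzero, so P is smooth).
Step 3: tangent line at P: -1·(x − -1) + 3·(y − -2) = 0.
Expanding: -x + 3*y + 5 = 0.


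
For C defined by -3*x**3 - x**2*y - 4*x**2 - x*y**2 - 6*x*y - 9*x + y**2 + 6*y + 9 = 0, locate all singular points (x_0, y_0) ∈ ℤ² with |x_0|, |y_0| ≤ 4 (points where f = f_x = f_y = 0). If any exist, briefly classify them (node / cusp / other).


Singular points: {(0, -3)}; classification: node.

Compute partial derivatives:
  f_x = -9*x**2 - 2*x*y - 8*x - y**2 - 6*y - 9.
  f_y = -x**2 - 2*x*y - 6*x + 2*y + 6.
Scan x_0 ∈ {−4, ..., 4}. For each x_0, f_y(x_0, y) is a polynomial in y; find its integer roots y ∈ {−4, ..., 4}, then test f_x and f at those candidates.
  x = -4: f_y(-4, y) = 10*y + 14; no integer root y with |y| ≤ 4.
  x = -3: f_y(-3, y) = 8*y + 15; no integer root y with |y| ≤ 4.
  x = -2: f_y(-2, y) = 6*y + 14; no integer root y with |y| ≤ 4.
  x = -1: f_y(-1, y) = 4*y + 11; no integer root y with |y| ≤ 4.
  x = 0: f_y(0, y) = 2*y + 6; vanishes at y ∈ {-3}. (0, -3): f_x = 0, f = 0 — SINGULAR.
  x = 1: f_y(1, y) = -1; no integer root y with |y| ≤ 4.
  x = 2: f_y(2, y) = -2*y - 10; no integer root y with |y| ≤ 4.
  x = 3: f_y(3, y) = -4*y - 21; no integer root y with |y| ≤ 4.
  x = 4: f_y(4, y) = -6*y - 34; no integer root y with |y| ≤ 4.
Only singular point on the grid: (0, -3).
Classify: substitute x = 0 + u, y = -3 + v and expand: f = -3*u**3 - u**2*v - u**2 - u*v**2 + v**2.
No constant or linear terms (consistent with a singular point). Quadratic part: -u**2 + v**2. Cubic part: -3*u**3 - u**2*v - u*v**2.
The quadratic part v**2 - u**2 = (v − u)(v + u) splits into two distinct linear factors, so there are two distinct tangent lines y − -3 = ±(x − 0) — this is a node (ordinary double point).
Classification: node.


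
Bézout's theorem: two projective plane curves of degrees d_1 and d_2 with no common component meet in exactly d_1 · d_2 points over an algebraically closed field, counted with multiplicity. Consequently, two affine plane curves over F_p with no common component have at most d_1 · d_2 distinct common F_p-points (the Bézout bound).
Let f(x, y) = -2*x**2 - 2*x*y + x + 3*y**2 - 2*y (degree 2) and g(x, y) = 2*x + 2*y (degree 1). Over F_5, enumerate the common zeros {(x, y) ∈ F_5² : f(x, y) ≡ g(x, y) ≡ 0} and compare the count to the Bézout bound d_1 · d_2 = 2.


Common zeros: {(0, 0), (4, 1)}; count = 2; Bézout bound = 2.

deg(f) = 2, deg(g) = 1, so Bézout bound = 2.
Scan x ∈ F_5. For each x, list the y ∈ F_5 with f(x, y) ≡ 0 and those with g(x, y) ≡ 0 (mod 5); the common zeros in that column are the intersection.
  x = 0: f ≡ 0 at y ∈ {0, 4}; g ≡ 0 at y ∈ {0}; common: {0}.
  x = 1: f ≡ 0 at y ∈ ∅; g ≡ 0 at y ∈ {4}; common: ∅.
  x = 2: f ≡ 0 at y ∈ ∅; g ≡ 0 at y ∈ {3}; common: ∅.
  x = 3: f ≡ 0 at y ∈ {0, 1}; g ≡ 0 at y ∈ {2}; common: ∅.
  x = 4: f ≡ 0 at y ∈ {1, 4}; g ≡ 0 at y ∈ {1}; common: {1}.
Collecting: common zeros = {(0, 0), (4, 1)}, so the count is 2.
Comparison with the Bézout bound: 2 ≤ 2 = deg(f)·deg(g), as expected for curves with no common component (the bound is attained).


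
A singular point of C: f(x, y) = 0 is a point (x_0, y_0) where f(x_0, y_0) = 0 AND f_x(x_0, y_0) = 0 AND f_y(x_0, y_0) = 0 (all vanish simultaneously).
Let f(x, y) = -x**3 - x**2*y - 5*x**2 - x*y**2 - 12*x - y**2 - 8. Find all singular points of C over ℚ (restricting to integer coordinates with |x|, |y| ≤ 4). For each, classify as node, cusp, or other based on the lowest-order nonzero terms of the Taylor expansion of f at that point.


Singular points: {(-2, 2)}; classification: node.

Compute partial derivatives:
  f_x = -3*x**2 - 2*x*y - 10*x - y**2 - 12.
  f_y = -x**2 - 2*x*y - 2*y.
Scan x_0 ∈ {−4, ..., 4}. For each x_0, f_y(x_0, y) is a polynomial in y; find its integer roots y ∈ {−4, ..., 4}, then test f_x and f at those candidates.
  x = -4: f_y(-4, y) = 6*y - 16; no integer root y with |y| ≤ 4.
  x = -3: f_y(-3, y) = 4*y - 9; no integer root y with |y| ≤ 4.
  x = -2: f_y(-2, y) = 2*y - 4; vanishes at y ∈ {2}. (-2, 2): f_x = 0, f = 0 — SINGULAR.
  x = -1: f_y(-1, y) = -1; no integer root y with |y| ≤ 4.
  x = 0: f_y(0, y) = -2*y; vanishes at y ∈ {0}. (0, 0): f_x = -12 ≠ 0.
  x = 1: f_y(1, y) = -4*y - 1; no integer root y with |y| ≤ 4.
  x = 2: f_y(2, y) = -6*y - 4; no integer root y with |y| ≤ 4.
  x = 3: f_y(3, y) = -8*y - 9; no integer root y with |y| ≤ 4.
  x = 4: f_y(4, y) = -10*y - 16; no integer root y with |y| ≤ 4.
Only singular point on the grid: (-2, 2).
Classify: substitute x = -2 + u, y = 2 + v and expand: f = -u**3 - u**2*v - u**2 - u*v**2 + v**2.
No constant or linear terms (consistent with a singular point). Quadratic part: -u**2 + v**2. Cubic part: -u**3 - u**2*v - u*v**2.
The quadratic part v**2 - u**2 = (v − u)(v + u) splits into two distinct linear factors, so there are two distinct tangent lines y − 2 = ±(x − -2) — this is a node (ordinary double point).
Classification: node.


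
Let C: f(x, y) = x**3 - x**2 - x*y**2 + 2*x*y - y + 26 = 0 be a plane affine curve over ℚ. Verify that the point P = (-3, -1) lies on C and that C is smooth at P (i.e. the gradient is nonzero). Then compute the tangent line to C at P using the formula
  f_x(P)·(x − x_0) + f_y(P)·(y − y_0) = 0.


Tangent line at P: 30*x - 13*y + 77 = 0.

Step 1: f(-3, -1) = 0, so P lies on C.
Step 2: partial derivatives
  f_x(x, y) = 3*x**2 - 2*x - y**2 + 2*y, f_y(x, y) = -2*x*y + 2*x - 1.
  f_x(P) = 30, f_y(P) = -13 (gradient nonzero, so P is smooth).
Step 3: tangent line at P: 30·(x − -3) + -13·(y − -1) = 0.
Expanding: 30*x - 13*y + 77 = 0.


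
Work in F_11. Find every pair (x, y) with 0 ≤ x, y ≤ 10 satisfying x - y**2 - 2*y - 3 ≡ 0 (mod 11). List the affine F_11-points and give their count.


Affine F_11-points: {(0, 2), (0, 7), (2, 10), (3, 0), (3, 9), (5, 4), (5, 5), (6, 1), (6, 8), (7, 3), (7, 6)}; count = 11.

For each of the 121 pairs (x, y) ∈ F_11², evaluate f(x, y) mod 11. Record the zeros.
  x = 0: [0↦8, 1↦5, 2↦0, 3↦4, 4↦6, 5↦6, 6↦4, 7↦0, 8↦5, 9↦8, 10↦9]  zeros at y ∈ {2, 7}
  x = 1: [0↦9, 1↦6, 2↦1, 3↦5, 4↦7, 5↦7, 6↦5, 7↦1, 8↦6, 9↦9, 10↦10]  zeros at y ∈ ∅
  x = 2: [0↦10, 1↦7, 2↦2, 3↦6, 4↦8, 5↦8, 6↦6, 7↦2, 8↦7, 9↦10, 10↦0]  zeros at y ∈ {10}
  x = 3: [0↦0, 1↦8, 2↦3, 3↦7, 4↦9, 5↦9, 6↦7, 7↦3, 8↦8, 9↦0, 10↦1]  zeros at y ∈ {0, 9}
  x = 4: [0↦1, 1↦9, 2↦4, 3↦8, 4↦10, 5↦10, 6↦8, 7↦4, 8↦9, 9↦1, 10↦2]  zeros at y ∈ ∅
  x = 5: [0↦2, 1↦10, 2↦5, 3↦9, 4↦0, 5↦0, 6↦9, 7↦5, 8↦10, 9↦2, 10↦3]  zeros at y ∈ {4, 5}
  x = 6: [0↦3, 1↦0, 2↦6, 3↦10, 4↦1, 5↦1, 6↦10, 7↦6, 8↦0, 9↦3, 10↦4]  zeros at y ∈ {1, 8}
  x = 7: [0↦4, 1↦1, 2↦7, 3↦0, 4↦2, 5↦2, 6↦0, 7↦7, 8↦1, 9↦4, 10↦5]  zeros at y ∈ {3, 6}
  x = 8: [0↦5, 1↦2, 2↦8, 3↦1, 4↦3, 5↦3, 6↦1, 7↦8, 8↦2, 9↦5, 10↦6]  zeros at y ∈ ∅
  x = 9: [0↦6, 1↦3, 2↦9, 3↦2, 4↦4, 5↦4, 6↦2, 7↦9, 8↦3, 9↦6, 10↦7]  zeros at y ∈ ∅
  x = 10: [0↦7, 1↦4, 2↦10, 3↦3, 4↦5, 5↦5, 6↦3, 7↦10, 8↦4, 9↦7, 10↦8]  zeros at y ∈ ∅
Collecting zeros: affine points = {(0, 2), (0, 7), (2, 10), (3, 0), (3, 9), (5, 4), (5, 5), (6, 1), (6, 8), (7, 3), (7, 6)}.
Total count |C(F_11)_aff| = 11.


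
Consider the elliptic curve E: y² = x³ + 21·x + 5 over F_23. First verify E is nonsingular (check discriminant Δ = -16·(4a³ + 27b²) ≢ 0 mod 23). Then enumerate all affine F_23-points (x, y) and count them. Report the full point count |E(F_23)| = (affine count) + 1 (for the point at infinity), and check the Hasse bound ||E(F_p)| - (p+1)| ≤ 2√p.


Affine points = {(1, 2), (1, 21), (2, 3), (2, 20), (3, 7), (3, 16), (6, 5), (6, 18), (7, 9), (7, 14), (8, 8), (8, 15), (9, 7), (9, 16), (11, 7), (11, 16), (17, 10), (17, 13), (19, 8), (19, 15), (21, 1), (21, 22), (22, 11), (22, 12)}; affine count = 24; |E(F_23)| = 25.

Discriminant check: Δ ∝ 4a³ + 27b² = 4·21³ + 27·5² = 4·9261 + 27·25 ≡ 22 (mod 23). Nonzero ⇒ E is nonsingular.
For each x ∈ F_23, compute rhs = x³ + 21·x + 5 mod 23, then count y ∈ F_23 with y² ≡ rhs.
  x = 0: rhs = 5, matching y values: none (0 points).
  x = 1: rhs = 4, matching y values: 2, 21 (2 points).
  x = 2: rhs = 9, matching y values: 3, 20 (2 points).
  x = 3: rhs = 3, matching y values: 7, 16 (2 points).
  x = 4: rhs = 15, matching y values: none (0 points).
  x = 5: rhs = 5, matching y values: none (0 points).
  x = 6: rhs = 2, matching y values: 5, 18 (2 points).
  x = 7: rhs = 12, matching y values: 9, 14 (2 points).
  x = 8: rhs = 18, matching y values: 8, 15 (2 points).
  x = 9: rhs = 3, matching y values: 7, 16 (2 points).
  x = 10: rhs = 19, matching y values: none (0 points).
  x = 11: rhs = 3, matching y values: 7, 16 (2 points).
  x = 12: rhs = 7, matching y values: none (0 points).
  x = 13: rhs = 14, matching y values: none (0 points).
  x = 14: rhs = 7, matching y values: none (0 points).
  x = 15: rhs = 15, matching y values: none (0 points).
  x = 16: rhs = 21, matching y values: none (0 points).
  x = 17: rhs = 8, matching y values: 10, 13 (2 points).
  x = 18: rhs = 5, matching y values: none (0 points).
  x = 19: rhs = 18, matching y values: 8, 15 (2 points).
  x = 20: rhs = 7, matching y values: none (0 points).
  x = 21: rhs = 1, matching y values: 1, 22 (2 points).
  x = 22: rhs = 6, matching y values: 11, 12 (2 points).
Total affine count: 24.
Full point count |E(F_23)| = 24 + 1 = 25.
Hasse bound: |25 − (23+1)| = |1| = 1 ≤ 2√23 ≈ 9.5917 ✓.


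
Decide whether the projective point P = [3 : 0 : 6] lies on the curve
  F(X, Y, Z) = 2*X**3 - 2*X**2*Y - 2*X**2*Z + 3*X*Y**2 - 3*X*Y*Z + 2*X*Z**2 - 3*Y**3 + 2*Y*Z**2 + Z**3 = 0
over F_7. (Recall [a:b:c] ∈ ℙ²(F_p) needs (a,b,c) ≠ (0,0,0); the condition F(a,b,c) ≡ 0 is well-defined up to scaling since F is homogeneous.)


F(3,0,6) ≡ 0 (mod 7); P is on the curve.

Evaluate F(3, 0, 6) term-by-term (mod 7).
  2*X**3 ↦ 2·27·1·1 = 54
  -2*X**2*Y ↦ -2·9·0·1 = 0
  -2*X**2*Z ↦ -2·9·1·6 = -108
  3*X*Y**2 ↦ 3·3·0·1 = 0
  -3*X*Y*Z ↦ -3·3·0·6 = 0
  2*X*Z**2 ↦ 2·3·1·36 = 216
  -3*Y**3 ↦ -3·1·0·1 = 0
  2*Y*Z**2 ↦ 2·1·0·36 = 0
  Z**3 ↦ 1·1·1·216 = 216
Sum: F(3, 0, 6) = (54) + (0) + (-108) + (0) + (0) + (216) + (0) + (0) + (216) = 378.
Reducing mod 7: 378 ≡ 0 (mod 7).
Since F(a, b, c) ≡ 0 (mod 7), P lies on the curve.


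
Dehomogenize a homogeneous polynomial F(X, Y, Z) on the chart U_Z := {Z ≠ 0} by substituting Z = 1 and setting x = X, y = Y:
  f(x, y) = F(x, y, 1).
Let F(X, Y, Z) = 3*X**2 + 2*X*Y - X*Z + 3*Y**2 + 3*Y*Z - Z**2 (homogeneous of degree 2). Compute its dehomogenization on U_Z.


f(x, y) = 3*x**2 + 2*x*y - x + 3*y**2 + 3*y - 1

On U_Z we set Z = 1. Each monomial c·X^i·Y^j·Z^k in F becomes c·x^i·y^j·1^k = c·x^i·y^j.
Substituting Z = 1: F(X, Y, 1) = 3*x**2 + 2*x*y - x + 3*y**2 + 3*y - 1.
Note: deg(f) ≤ deg(F) = 2; strict inequality happens when F is divisible by Z (lost terms).


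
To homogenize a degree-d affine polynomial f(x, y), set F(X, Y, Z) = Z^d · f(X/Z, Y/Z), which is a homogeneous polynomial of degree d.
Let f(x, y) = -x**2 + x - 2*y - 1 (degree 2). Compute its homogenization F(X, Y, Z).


F(X, Y, Z) = -X**2 + X*Z - 2*Y*Z - Z**2

deg(f) = 2.
Substitute x = X/Z, y = Y/Z into f, then multiply by Z^2.
  monomial -1·x^2·y^0 ↦ -1·X^2·Y^0·Z^0.
  monomial 1·x^1·y^0 ↦ 1·X^1·Y^0·Z^1.
  monomial -2·x^0·y^1 ↦ -2·X^0·Y^1·Z^1.
  monomial -1·x^0·y^0 ↦ -1·X^0·Y^0·Z^2.
Collecting: F(X, Y, Z) = -X**2 + X*Z - 2*Y*Z - Z**2.


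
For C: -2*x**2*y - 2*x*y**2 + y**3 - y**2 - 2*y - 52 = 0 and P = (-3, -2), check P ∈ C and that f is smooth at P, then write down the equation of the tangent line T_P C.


Tangent line at P: -32*x - 28*y - 152 = 0.

Step 1: f(-3, -2) = 0, so P lies on C.
Step 2: partial derivatives
  f_x(x, y) = -4*x*y - 2*y**2, f_y(x, y) = -2*x**2 - 4*x*y + 3*y**2 - 2*y - 2.
  f_x(P) = -32, f_y(P) = -28 (gradient nonzero, so P is smooth).
Step 3: tangent line at P: -32·(x − -3) + -28·(y − -2) = 0.
Expanding: -32*x - 28*y - 152 = 0.


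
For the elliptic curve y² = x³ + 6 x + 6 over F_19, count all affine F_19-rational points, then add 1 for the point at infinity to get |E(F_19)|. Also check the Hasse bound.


Affine points = {(0, 5), (0, 14), (2, 8), (2, 11), (5, 3), (5, 16), (6, 7), (6, 12), (7, 7), (7, 12), (11, 4), (11, 15), (12, 1), (12, 18), (13, 1), (13, 18), (17, 9), (17, 10)}; affine count = 18; |E(F_19)| = 19.

Discriminant check: Δ ∝ 4a³ + 27b² = 4·6³ + 27·6² = 4·216 + 27·36 ≡ 12 (mod 19). Nonzero ⇒ E is nonsingular.
For each x ∈ F_19, compute rhs = x³ + 6·x + 6 mod 19, then count y ∈ F_19 with y² ≡ rhs.
  x = 0: rhs = 6, matching y values: 5, 14 (2 points).
  x = 1: rhs = 13, matching y values: none (0 points).
  x = 2: rhs = 7, matching y values: 8, 11 (2 points).
  x = 3: rhs = 13, matching y values: none (0 points).
  x = 4: rhs = 18, matching y values: none (0 points).
  x = 5: rhs = 9, matching y values: 3, 16 (2 points).
  x = 6: rhs = 11, matching y values: 7, 12 (2 points).
  x = 7: rhs = 11, matching y values: 7, 12 (2 points).
  x = 8: rhs = 15, matching y values: none (0 points).
  x = 9: rhs = 10, matching y values: none (0 points).
  x = 10: rhs = 2, matching y values: none (0 points).
  x = 11: rhs = 16, matching y values: 4, 15 (2 points).
  x = 12: rhs = 1, matching y values: 1, 18 (2 points).
  x = 13: rhs = 1, matching y values: 1, 18 (2 points).
  x = 14: rhs = 3, matching y values: none (0 points).
  x = 15: rhs = 13, matching y values: none (0 points).
  x = 16: rhs = 18, matching y values: none (0 points).
  x = 17: rhs = 5, matching y values: 9, 10 (2 points).
  x = 18: rhs = 18, matching y values: none (0 points).
Total affine count: 18.
Full point count |E(F_19)| = 18 + 1 = 19.
Hasse bound: |19 − (19+1)| = |-1| = 1 ≤ 2√19 ≈ 8.7178 ✓.


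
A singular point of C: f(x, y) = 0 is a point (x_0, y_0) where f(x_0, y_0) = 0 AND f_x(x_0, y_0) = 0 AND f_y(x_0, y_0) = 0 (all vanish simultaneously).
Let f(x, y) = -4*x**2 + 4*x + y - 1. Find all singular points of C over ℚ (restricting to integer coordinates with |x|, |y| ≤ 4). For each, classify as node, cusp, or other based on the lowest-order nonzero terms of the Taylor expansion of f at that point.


No singular points in the scanned grid; C is smooth there.

Compute partial derivatives:
  f_x = 4 - 8*x.
  f_y = 1.
f_y = 1 is a nonzero constant, so f_y never vanishes: no point (x, y) can satisfy f = f_x = f_y = 0. In particular no (x, y) ∈ {−4, ..., 4}² is singular; the curve is smooth.


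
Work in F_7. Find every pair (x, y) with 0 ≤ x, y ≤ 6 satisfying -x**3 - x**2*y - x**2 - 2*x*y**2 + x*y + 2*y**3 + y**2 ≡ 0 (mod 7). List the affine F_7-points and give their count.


Affine F_7-points: {(0, 0), (0, 3), (4, 4), (4, 6), (5, 2), (6, 0), (6, 4), (6, 5)}; count = 8.

For each of the 49 pairs (x, y) ∈ F_7², evaluate f(x, y) mod 7. Record the zeros.
  x = 0: [0↦0, 1↦3, 2↦6, 3↦0, 4↦4, 5↦2, 6↦6]  zeros at y ∈ {0, 3}
  x = 1: [0↦5, 1↦6, 2↦3, 3↦1, 4↦5, 5↦6, 6↦2]  zeros at y ∈ ∅
  x = 2: [0↦2, 1↦6, 2↦2, 3↦2, 4↦4, 5↦6, 6↦6]  zeros at y ∈ ∅
  x = 3: [0↦6, 1↦4, 2↦4, 3↦4, 4↦2, 5↦3, 6↦5]  zeros at y ∈ ∅
  x = 4: [0↦4, 1↦1, 2↦3, 3↦1, 4↦0, 5↦5, 6↦0]  zeros at y ∈ {4, 6}
  x = 5: [0↦4, 1↦5, 2↦0, 3↦1, 4↦6, 5↦6, 6↦6]  zeros at y ∈ {2}
  x = 6: [0↦0, 1↦3, 2↦3, 3↦5, 4↦0, 5↦0, 6↦3]  zeros at y ∈ {0, 4, 5}
Collecting zeros: affine points = {(0, 0), (0, 3), (4, 4), (4, 6), (5, 2), (6, 0), (6, 4), (6, 5)}.
Total count |C(F_7)_aff| = 8.


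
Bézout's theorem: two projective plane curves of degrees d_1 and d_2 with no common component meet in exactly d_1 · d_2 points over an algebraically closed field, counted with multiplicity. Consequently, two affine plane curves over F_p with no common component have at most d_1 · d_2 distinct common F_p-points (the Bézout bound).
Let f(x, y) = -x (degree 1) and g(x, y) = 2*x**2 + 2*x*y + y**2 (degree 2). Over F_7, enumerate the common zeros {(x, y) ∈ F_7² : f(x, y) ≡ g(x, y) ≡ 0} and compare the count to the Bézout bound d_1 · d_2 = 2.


Common zeros: {(0, 0)}; count = 1; Bézout bound = 2.

deg(f) = 1, deg(g) = 2, so Bézout bound = 2.
Scan x ∈ F_7. For each x, list the y ∈ F_7 with f(x, y) ≡ 0 and those with g(x, y) ≡ 0 (mod 7); the common zeros in that column are the intersection.
  x = 0: f ≡ 0 at y ∈ {0, 1, 2, 3, 4, 5, 6}; g ≡ 0 at y ∈ {0}; common: {0}.
  x = 1: f ≡ 0 at y ∈ ∅; g ≡ 0 at y ∈ ∅; common: ∅.
  x = 2: f ≡ 0 at y ∈ ∅; g ≡ 0 at y ∈ ∅; common: ∅.
  x = 3: f ≡ 0 at y ∈ ∅; g ≡ 0 at y ∈ ∅; common: ∅.
  x = 4: f ≡ 0 at y ∈ ∅; g ≡ 0 at y ∈ ∅; common: ∅.
  x = 5: f ≡ 0 at y ∈ ∅; g ≡ 0 at y ∈ ∅; common: ∅.
  x = 6: f ≡ 0 at y ∈ ∅; g ≡ 0 at y ∈ ∅; common: ∅.
Collecting: common zeros = {(0, 0)}, so the count is 1.
Comparison with the Bézout bound: 1 ≤ 2 = deg(f)·deg(g), as expected for curves with no common component (the affine F_7-count falls short of the bound because intersections may lie at infinity, over extension fields, or carry multiplicity).


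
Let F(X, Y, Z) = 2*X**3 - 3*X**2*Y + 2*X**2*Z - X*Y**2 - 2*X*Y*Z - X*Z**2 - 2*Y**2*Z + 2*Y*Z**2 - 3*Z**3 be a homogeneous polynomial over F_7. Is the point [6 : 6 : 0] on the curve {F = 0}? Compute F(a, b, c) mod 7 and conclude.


F(6,6,0) ≡ 2 (mod 7); P is NOT on the curve.

Evaluate F(6, 6, 0) term-by-term (mod 7).
  2*X**3 ↦ 2·216·1·1 = 432
  -3*X**2*Y ↦ -3·36·6·1 = -648
  2*X**2*Z ↦ 2·36·1·0 = 0
  -X*Y**2 ↦ -1·6·36·1 = -216
  -2*X*Y*Z ↦ -2·6·6·0 = 0
  -X*Z**2 ↦ -1·6·1·0 = 0
  -2*Y**2*Z ↦ -2·1·36·0 = 0
  2*Y*Z**2 ↦ 2·1·6·0 = 0
  -3*Z**3 ↦ -3·1·1·0 = 0
Sum: F(6, 6, 0) = (432) + (-648) + (0) + (-216) + (0) + (0) + (0) + (0) + (0) = -432.
Reducing mod 7: -432 ≡ 2 (mod 7).
Since F(a, b, c) ≡ 2 ≠ 0 (mod 7), P does NOT lie on the curve.


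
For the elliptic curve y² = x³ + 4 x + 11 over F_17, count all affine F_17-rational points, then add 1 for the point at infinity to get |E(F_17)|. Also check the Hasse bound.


Affine points = {(1, 4), (1, 13), (3, 4), (3, 13), (6, 8), (6, 9), (7, 5), (7, 12), (11, 3), (11, 14), (12, 6), (12, 11), (13, 4), (13, 13)}; affine count = 14; |E(F_17)| = 15.

Discriminant check: Δ ∝ 4a³ + 27b² = 4·4³ + 27·11² = 4·64 + 27·121 ≡ 4 (mod 17). Nonzero ⇒ E is nonsingular.
For each x ∈ F_17, compute rhs = x³ + 4·x + 11 mod 17, then count y ∈ F_17 with y² ≡ rhs.
  x = 0: rhs = 11, matching y values: none (0 points).
  x = 1: rhs = 16, matching y values: 4, 13 (2 points).
  x = 2: rhs = 10, matching y values: none (0 points).
  x = 3: rhs = 16, matching y values: 4, 13 (2 points).
  x = 4: rhs = 6, matching y values: none (0 points).
  x = 5: rhs = 3, matching y values: none (0 points).
  x = 6: rhs = 13, matching y values: 8, 9 (2 points).
  x = 7: rhs = 8, matching y values: 5, 12 (2 points).
  x = 8: rhs = 11, matching y values: none (0 points).
  x = 9: rhs = 11, matching y values: none (0 points).
  x = 10: rhs = 14, matching y values: none (0 points).
  x = 11: rhs = 9, matching y values: 3, 14 (2 points).
  x = 12: rhs = 2, matching y values: 6, 11 (2 points).
  x = 13: rhs = 16, matching y values: 4, 13 (2 points).
  x = 14: rhs = 6, matching y values: none (0 points).
  x = 15: rhs = 12, matching y values: none (0 points).
  x = 16: rhs = 6, matching y values: none (0 points).
Total affine count: 14.
Full point count |E(F_17)| = 14 + 1 = 15.
Hasse bound: |15 − (17+1)| = |-3| = 3 ≤ 2√17 ≈ 8.2462 ✓.


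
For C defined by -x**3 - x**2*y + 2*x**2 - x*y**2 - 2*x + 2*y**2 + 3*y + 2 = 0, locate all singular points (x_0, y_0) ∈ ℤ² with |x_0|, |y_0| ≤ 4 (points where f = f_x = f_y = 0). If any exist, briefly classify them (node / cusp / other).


Singular points: {(1, -1)}; classification: cusp.

Compute partial derivatives:
  f_x = -3*x**2 - 2*x*y + 4*x - y**2 - 2.
  f_y = -x**2 - 2*x*y + 4*y + 3.
Scan x_0 ∈ {−4, ..., 4}. For each x_0, f_y(x_0, y) is a polynomial in y; find its integer roots y ∈ {−4, ..., 4}, then test f_x and f at those candidates.
  x = -4: f_y(-4, y) = 12*y - 13; no integer root y with |y| ≤ 4.
  x = -3: f_y(-3, y) = 10*y - 6; no integer root y with |y| ≤ 4.
  x = -2: f_y(-2, y) = 8*y - 1; no integer root y with |y| ≤ 4.
  x = -1: f_y(-1, y) = 6*y + 2; no integer root y with |y| ≤ 4.
  x = 0: f_y(0, y) = 4*y + 3; no integer root y with |y| ≤ 4.
  x = 1: f_y(1, y) = 2*y + 2; vanishes at y ∈ {-1}. (1, -1): f_x = 0, f = 0 — SINGULAR.
  x = 2: f_y(2, y) = -1; no integer root y with |y| ≤ 4.
  x = 3: f_y(3, y) = -2*y - 6; vanishes at y ∈ {-3}. (3, -3): f_x = -8 ≠ 0.
  x = 4: f_y(4, y) = -4*y - 13; no integer root y with |y| ≤ 4.
Only singular point on the grid: (1, -1).
Classify: substitute x = 1 + u, y = -1 + v and expand: f = -u**3 - u**2*v - u*v**2 + v**2.
No constant or linear terms (consistent with a singular point). Quadratic part: v**2. Cubic part: -u**3 - u**2*v - u*v**2.
The quadratic part v**2 is a perfect square, so there is a single (double) tangent line v = 0, i.e. y = -1. Restricting the cubic part to that line (v = 0) leaves -u**3 ≠ 0, so f is not divisible by v and the branch is v² ≈ u**3 to lowest order — this is a cusp.
Classification: cusp.


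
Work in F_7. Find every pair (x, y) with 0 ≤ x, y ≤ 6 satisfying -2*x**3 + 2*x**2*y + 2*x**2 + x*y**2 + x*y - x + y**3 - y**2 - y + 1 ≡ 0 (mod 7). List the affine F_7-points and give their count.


Affine F_7-points: {(0, 1), (0, 6), (1, 0), (2, 2), (5, 3), (5, 4)}; count = 6.

For each of the 49 pairs (x, y) ∈ F_7², evaluate f(x, y) mod 7. Record the zeros.
  x = 0: [0↦1, 1↦0, 2↦3, 3↦2, 4↦3, 5↦5, 6↦0]  zeros at y ∈ {1, 6}
  x = 1: [0↦0, 1↦3, 2↦5, 3↦5, 4↦2, 5↦2, 6↦4]  zeros at y ∈ {0}
  x = 2: [0↦5, 1↦2, 2↦0, 3↦5, 4↦2, 5↦4, 6↦3]  zeros at y ∈ {2}
  x = 3: [0↦4, 1↦6, 2↦4, 3↦4, 4↦5, 5↦6, 6↦6]  zeros at y ∈ ∅
  x = 4: [0↦6, 1↦3, 2↦5, 3↦4, 4↦6, 5↦3, 6↦1]  zeros at y ∈ ∅
  x = 5: [0↦6, 1↦2, 2↦5, 3↦0, 4↦0, 5↦4, 6↦4]  zeros at y ∈ {3, 4}
  x = 6: [0↦6, 1↦5, 2↦6, 3↦1, 4↦3, 5↦4, 6↦3]  zeros at y ∈ ∅
Collecting zeros: affine points = {(0, 1), (0, 6), (1, 0), (2, 2), (5, 3), (5, 4)}.
Total count |C(F_7)_aff| = 6.


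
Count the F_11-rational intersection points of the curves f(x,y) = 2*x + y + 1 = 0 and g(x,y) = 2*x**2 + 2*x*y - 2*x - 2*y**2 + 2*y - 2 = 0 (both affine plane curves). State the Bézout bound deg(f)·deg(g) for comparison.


Common zeros: {(6, 9), (10, 1)}; count = 2; Bézout bound = 2.

deg(f) = 1, deg(g) = 2, so Bézout bound = 2.
Scan x ∈ F_11. For each x, list the y ∈ F_11 with f(x, y) ≡ 0 and those with g(x, y) ≡ 0 (mod 11); the common zeros in that column are the intersection.
  x = 0: f ≡ 0 at y ∈ {10}; g ≡ 0 at y ∈ ∅; common: ∅.
  x = 1: f ≡ 0 at y ∈ {8}; g ≡ 0 at y ∈ {1}; common: ∅.
  x = 2: f ≡ 0 at y ∈ {6}; g ≡ 0 at y ∈ ∅; common: ∅.
  x = 3: f ≡ 0 at y ∈ {4}; g ≡ 0 at y ∈ {5, 10}; common: ∅.
  x = 4: f ≡ 0 at y ∈ {2}; g ≡ 0 at y ∈ {0, 5}; common: ∅.
  x = 5: f ≡ 0 at y ∈ {0}; g ≡ 0 at y ∈ ∅; common: ∅.
  x = 6: f ≡ 0 at y ∈ {9}; g ≡ 0 at y ∈ {9}; common: {9}.
  x = 7: f ≡ 0 at y ∈ {7}; g ≡ 0 at y ∈ ∅; common: ∅.
  x = 8: f ≡ 0 at y ∈ {5}; g ≡ 0 at y ∈ {0, 9}; common: ∅.
  x = 9: f ≡ 0 at y ∈ {3}; g ≡ 0 at y ∈ ∅; common: ∅.
  x = 10: f ≡ 0 at y ∈ {1}; g ≡ 0 at y ∈ {1, 10}; common: {1}.
Collecting: common zeros = {(6, 9), (10, 1)}, so the count is 2.
Comparison with the Bézout bound: 2 ≤ 2 = deg(f)·deg(g), as expected for curves with no common component (the bound is attained).


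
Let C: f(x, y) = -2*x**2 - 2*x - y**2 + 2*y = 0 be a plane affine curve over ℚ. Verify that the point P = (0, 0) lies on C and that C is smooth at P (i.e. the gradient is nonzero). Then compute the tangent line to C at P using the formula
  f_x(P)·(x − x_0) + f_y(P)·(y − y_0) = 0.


Tangent line at P: -2*x + 2*y = 0.

Step 1: f(0, 0) = 0, so P lies on C.
Step 2: partial derivatives
  f_x(x, y) = -4*x - 2, f_y(x, y) = 2 - 2*y.
  f_x(P) = -2, f_y(P) = 2 (gradient nonzero, so P is smooth).
Step 3: tangent line at P: -2·(x − 0) + 2·(y − 0) = 0.
Expanding: -2*x + 2*y = 0.


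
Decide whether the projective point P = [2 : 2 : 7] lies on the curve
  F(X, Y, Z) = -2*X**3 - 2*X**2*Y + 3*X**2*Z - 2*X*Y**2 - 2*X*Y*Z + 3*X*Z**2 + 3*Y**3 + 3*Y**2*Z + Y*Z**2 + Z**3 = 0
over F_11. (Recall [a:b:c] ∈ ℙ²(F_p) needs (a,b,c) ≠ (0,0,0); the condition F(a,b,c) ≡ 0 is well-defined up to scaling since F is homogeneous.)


F(2,2,7) ≡ 9 (mod 11); P is NOT on the curve.

Evaluate F(2, 2, 7) term-by-term (mod 11).
  -2*X**3 ↦ -2·8·1·1 = -16
  -2*X**2*Y ↦ -2·4·2·1 = -16
  3*X**2*Z ↦ 3·4·1·7 = 84
  -2*X*Y**2 ↦ -2·2·4·1 = -16
  -2*X*Y*Z ↦ -2·2·2·7 = -56
  3*X*Z**2 ↦ 3·2·1·49 = 294
  3*Y**3 ↦ 3·1·8·1 = 24
  3*Y**2*Z ↦ 3·1·4·7 = 84
  Y*Z**2 ↦ 1·1·2·49 = 98
  Z**3 ↦ 1·1·1·343 = 343
Sum: F(2, 2, 7) = (-16) + (-16) + (84) + (-16) + (-56) + (294) + (24) + (84) + (98) + (343) = 823.
Reducing mod 11: 823 ≡ 9 (mod 11).
Since F(a, b, c) ≡ 9 ≠ 0 (mod 11), P does NOT lie on the curve.


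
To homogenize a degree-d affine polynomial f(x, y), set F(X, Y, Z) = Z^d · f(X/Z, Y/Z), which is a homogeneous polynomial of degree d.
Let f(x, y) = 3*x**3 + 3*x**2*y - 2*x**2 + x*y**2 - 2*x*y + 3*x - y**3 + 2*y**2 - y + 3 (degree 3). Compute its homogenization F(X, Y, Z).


F(X, Y, Z) = 3*X**3 + 3*X**2*Y - 2*X**2*Z + X*Y**2 - 2*X*Y*Z + 3*X*Z**2 - Y**3 + 2*Y**2*Z - Y*Z**2 + 3*Z**3

deg(f) = 3.
Substitute x = X/Z, y = Y/Z into f, then multiply by Z^3.
  monomial 3·x^3·y^0 ↦ 3·X^3·Y^0·Z^0.
  monomial 3·x^2·y^1 ↦ 3·X^2·Y^1·Z^0.
  monomial -2·x^2·y^0 ↦ -2·X^2·Y^0·Z^1.
  monomial 1·x^1·y^2 ↦ 1·X^1·Y^2·Z^0.
  monomial -2·x^1·y^1 ↦ -2·X^1·Y^1·Z^1.
  monomial 3·x^1·y^0 ↦ 3·X^1·Y^0·Z^2.
  monomial -1·x^0·y^3 ↦ -1·X^0·Y^3·Z^0.
  monomial 2·x^0·y^2 ↦ 2·X^0·Y^2·Z^1.
  monomial -1·x^0·y^1 ↦ -1·X^0·Y^1·Z^2.
  monomial 3·x^0·y^0 ↦ 3·X^0·Y^0·Z^3.
Collecting: F(X, Y, Z) = 3*X**3 + 3*X**2*Y - 2*X**2*Z + X*Y**2 - 2*X*Y*Z + 3*X*Z**2 - Y**3 + 2*Y**2*Z - Y*Z**2 + 3*Z**3.
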